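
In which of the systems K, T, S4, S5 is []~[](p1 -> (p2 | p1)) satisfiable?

K

K-tableau for the formula:
1. []~[](p1 -> (p2 | p1)), u
Complete open branch: satisfiable in K.
T-tableau for the formula:
1. []~[](p1 -> (p2 | p1)), u
2. ~[](p1 -> (p2 | p1)), u   [[]-rule on 1 via uRu]
3. ~(p1 -> (p2 | p1)), v   [~[]-rule on 2: fresh world v, uRv]
4. p1, v   [~->-rule on 3]
5. ~(p2 | p1), v   [~->-rule on 3]
6. ~p2, v   [~|-rule on 5]
7. ~p1, v   [~|-rule on 5]
Accessibility: uRu, uRv, vRv
Branch closes: p1 and ~p1 both at v.
Every branch closes (one shown): unsatisfiable in T, hence also in S4, S5 (every S4/S5-frame is a T-frame).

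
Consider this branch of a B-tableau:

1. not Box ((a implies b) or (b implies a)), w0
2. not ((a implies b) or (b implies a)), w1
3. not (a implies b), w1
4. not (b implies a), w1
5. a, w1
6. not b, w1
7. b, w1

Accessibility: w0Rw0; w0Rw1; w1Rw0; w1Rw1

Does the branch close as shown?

Closed

Both b and not b appear at w1.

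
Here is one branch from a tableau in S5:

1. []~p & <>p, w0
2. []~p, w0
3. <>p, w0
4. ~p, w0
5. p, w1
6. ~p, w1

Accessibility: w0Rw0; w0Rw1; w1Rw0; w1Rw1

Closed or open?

Yes, closed

Both p and ~p appear at w1.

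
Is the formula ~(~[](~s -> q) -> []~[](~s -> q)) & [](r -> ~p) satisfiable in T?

Satisfiable (open branch found)

1. ~(~[](~s -> q) -> []~[](~s -> q)) & [](r -> ~p), w0
2. ~(~[](~s -> q) -> []~[](~s -> q)), w0
3. [](r -> ~p), w0
4. ~[](~s -> q), w0
5. ~[]~[](~s -> q), w0
6. r -> ~p, w0
7. ~p, w0
8. ~(~s -> q), w1
9. ~s, w1
10. ~q, w1
11. r -> ~p, w1
12. ~p, w1
13. [](~s -> q), w2
14. r -> ~p, w2
15. ~s -> q, w2
16. ~p, w2
17. q, w2
Accessibility: w0Rw0, w0Rw1, w0Rw2, w1Rw1, w2Rw2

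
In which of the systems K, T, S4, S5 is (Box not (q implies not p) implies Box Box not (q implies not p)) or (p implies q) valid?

T, S4, S5

K-tableau for the negation not ((Box not (q implies not p) implies Box Box not (q implies not p)) or (p implies q)):
1. not ((Box not (q implies not p) implies Box Box not (q implies not p)) or (p implies q)), w0
2. not (Box not (q implies not p) implies Box Box not (q implies not p)), w0
3. not (p implies q), w0
4. Box not (q implies not p), w0
5. not Box Box not (q implies not p), w0
6. p, w0
7. not q, w0
8. not Box not (q implies not p), w1
9. not (q implies not p), w1
10. q, w1
11. p, w1
12. q implies not p, w2
13. not p, w2
Accessibility: w0Rw1, w1Rw2
Complete open branch: countermodel on a K-frame, so not valid in K.
T-tableau for the negation not ((Box not (q implies not p) implies Box Box not (q implies not p)) or (p implies q)):
1. not ((Box not (q implies not p) implies Box Box not (q implies not p)) or (p implies q)), w0
2. not (Box not (q implies not p) implies Box Box not (q implies not p)), w0
3. not (p implies q), w0
4. Box not (q implies not p), w0
5. not Box Box not (q implies not p), w0
6. p, w0
7. not q, w0
8. not (q implies not p), w0
9. q, w0
Accessibility: w0Rw0
Branch closes: q and not q both at w0.
Every branch closes (one shown): valid in T, hence also in S4, S5 (every theorem of T is a theorem of S4 and S5).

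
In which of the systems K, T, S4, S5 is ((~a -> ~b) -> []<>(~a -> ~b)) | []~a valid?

S5-tableau for the negation ~(((~a -> ~b) -> []<>(~a -> ~b)) | []~a):
1. ~(((~a -> ~b) -> []<>(~a -> ~b)) | []~a), w0
2. ~((~a -> ~b) -> []<>(~a -> ~b)), w0
3. ~[]~a, w0
4. ~a -> ~b, w0
5. ~[]<>(~a -> ~b), w0
6. ~b, w0
7. a, w1
8. ~<>(~a -> ~b), w2
9. ~(~a -> ~b), w0
10. ~a, w0
11. b, w0
Accessibility: w0Rw0, w0Rw1, w0Rw2, w1Rw0, w1Rw1, w1Rw2, w2Rw0, w2Rw1, w2Rw2
Branch closes: b and ~b both at w0.
Every branch closes (one shown): valid in S5.
S4-tableau for the negation ~(((~a -> ~b) -> []<>(~a -> ~b)) | []~a):
1. ~(((~a -> ~b) -> []<>(~a -> ~b)) | []~a), w0
2. ~((~a -> ~b) -> []<>(~a -> ~b)), w0
3. ~[]~a, w0
4. ~a -> ~b, w0
5. ~[]<>(~a -> ~b), w0
6. ~b, w0
7. a, w1
8. ~<>(~a -> ~b), w2
9. ~(~a -> ~b), w2
10. ~a, w2
11. b, w2
Accessibility: w0Rw0, w0Rw1, w0Rw2, w1Rw1, w2Rw2
Complete open branch: countermodel on an S4-frame, so not valid in S4, nor in K, T (the same frame is also a K-frame and a T-frame).

S5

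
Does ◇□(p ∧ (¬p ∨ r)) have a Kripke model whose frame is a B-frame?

Satisfiable (open branch found)

1. ◇□(p ∧ (¬p ∨ r)), 0
2. □(p ∧ (¬p ∨ r)), 1   [◇-rule on 1: fresh world 1, 0R1]
3. p ∧ (¬p ∨ r), 0   [□-rule on 2 via 1R0]
4. p, 0   [∧-rule on 3]
5. ¬p ∨ r, 0   [∧-rule on 3]
6. p ∧ (¬p ∨ r), 1   [□-rule on 2 via 1R1]
7. p, 1   [∧-rule on 6]
8. ¬p ∨ r, 1   [∧-rule on 6]
9. r, 0   [∨-rule on 5 (branches; this branch)]
10. r, 1   [∨-rule on 8 (branches; this branch)]
Accessibility: 0R0, 0R1, 1R0, 1R1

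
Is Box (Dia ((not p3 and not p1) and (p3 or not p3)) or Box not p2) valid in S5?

Tableau for the negation not Box (Dia ((not p3 and not p1) and (p3 or not p3)) or Box not p2):
1. not Box (Dia ((not p3 and not p1) and (p3 or not p3)) or Box not p2), 0
2. not (Dia ((not p3 and not p1) and (p3 or not p3)) or Box not p2), 1
3. not Dia ((not p3 and not p1) and (p3 or not p3)), 1
4. not Box not p2, 1
5. not ((not p3 and not p1) and (p3 or not p3)), 0
6. not ((not p3 and not p1) and (p3 or not p3)), 1
7. not (not p3 and not p1), 0
8. not (not p3 and not p1), 1
9. p1, 0
10. p1, 1
11. p2, 2
12. not ((not p3 and not p1) and (p3 or not p3)), 2
13. not (not p3 and not p1), 2
14. p1, 2
Accessibility: 0R0, 0R1, 0R2, 1R0, 1R1, 1R2, 2R0, 2R1, 2R2
The negation has an open branch (countermodel exists).

Not valid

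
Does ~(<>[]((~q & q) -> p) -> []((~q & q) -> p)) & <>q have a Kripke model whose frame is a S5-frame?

Unsatisfiable (every branch closes)

1. ~(<>[]((~q & q) -> p) -> []((~q & q) -> p)) & <>q, u
2. ~(<>[]((~q & q) -> p) -> []((~q & q) -> p)), u
3. <>q, u
4. <>[]((~q & q) -> p), u
5. ~[]((~q & q) -> p), u
6. q, v
7. []((~q & q) -> p), w
8. (~q & q) -> p, u
9. (~q & q) -> p, v
10. (~q & q) -> p, w
11. ~(~q & q), u
12. ~(~q & q), v
13. ~(~q & q), w
14. ~q, u
15. ~q, w
16. ~((~q & q) -> p), x
17. ~q & q, x
18. ~p, x
19. ~q, x
20. q, x
Accessibility: uRu, uRv, uRw, uRx, vRu, vRv, vRw, vRx, wRu, wRv, wRw, wRx, xRu, xRv, xRw, xRx
Branch closes: q and ~q both at x.
All branches of the tableau close; one closing branch shown above.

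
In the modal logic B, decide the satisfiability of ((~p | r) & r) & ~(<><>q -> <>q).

1. ((~p | r) & r) & ~(<><>q -> <>q), w0
2. (~p | r) & r, w0   [&-rule on 1]
3. ~(<><>q -> <>q), w0   [&-rule on 1]
4. ~p | r, w0   [&-rule on 2]
5. r, w0   [&-rule on 2]
6. <><>q, w0   [~->-rule on 3]
7. ~<>q, w0   [~->-rule on 3]
8. ~q, w0   [~<>-rule on 7 via w0Rw0]
9. <>q, w1   [<>-rule on 6: fresh world w1, w0Rw1]
10. ~q, w1   [~<>-rule on 7 via w0Rw1]
11. q, w2   [<>-rule on 9: fresh world w2, w1Rw2]
Accessibility: w0Rw0, w0Rw1, w1Rw0, w1Rw1, w1Rw2, w2Rw1, w2Rw2

Satisfiable (open branch found)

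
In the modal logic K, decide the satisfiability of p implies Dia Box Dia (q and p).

1. p implies Dia Box Dia (q and p), u
2. Dia Box Dia (q and p), u   [implies-rule on 1 (branches; this branch)]
3. Box Dia (q and p), v   [Dia-rule on 2: fresh world v, uRv]
Accessibility: uRv

Yes, satisfiable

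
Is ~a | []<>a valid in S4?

Invalid (countermodel exists)

Tableau for the negation ~(~a | []<>a):
1. ~(~a | []<>a), u
2. a, u
3. ~[]<>a, u
4. ~<>a, v
5. ~a, v
Accessibility: uRu, uRv, vRv
The negation has an open branch (countermodel exists).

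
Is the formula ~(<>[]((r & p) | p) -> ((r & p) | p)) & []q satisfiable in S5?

Unsatisfiable (every branch closes)

1. ~(<>[]((r & p) | p) -> ((r & p) | p)) & []q, w0
2. ~(<>[]((r & p) | p) -> ((r & p) | p)), w0
3. []q, w0
4. <>[]((r & p) | p), w0
5. ~((r & p) | p), w0
6. ~(r & p), w0
7. ~p, w0
8. q, w0
9. []((r & p) | p), w1
10. q, w1
11. (r & p) | p, w0
12. (r & p) | p, w1
13. r & p, w0
14. r, w0
15. p, w0
Accessibility: w0Rw0, w0Rw1, w1Rw0, w1Rw1
Branch closes: p and ~p both at w0.
All branches of the tableau close; one closing branch shown above.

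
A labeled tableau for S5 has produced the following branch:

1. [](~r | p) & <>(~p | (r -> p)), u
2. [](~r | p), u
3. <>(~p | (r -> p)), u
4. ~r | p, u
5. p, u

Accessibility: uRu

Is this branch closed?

There is no literal clash: for every atom and world, at most one sign appears.

Open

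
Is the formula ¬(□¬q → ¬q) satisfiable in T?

Unsatisfiable (every branch closes)

1. ¬(□¬q → ¬q), u
2. □¬q, u
3. q, u
4. ¬q, u
Accessibility: uRu
Branch closes: q and ¬q both at u.
(One branch shown.) All branches close.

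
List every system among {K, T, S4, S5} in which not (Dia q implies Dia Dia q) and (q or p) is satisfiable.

T-tableau for the formula:
1. not (Dia q implies Dia Dia q) and (q or p), w0
2. not (Dia q implies Dia Dia q), w0
3. q or p, w0
4. Dia q, w0
5. not Dia Dia q, w0
6. not Dia q, w0
7. not q, w0
8. p, w0
9. q, w1
10. not Dia q, w1
11. not q, w1
Accessibility: w0Rw0, w0Rw1, w1Rw1
Branch closes: q and not q both at w1.
Every branch closes (one shown): unsatisfiable in T, hence also in S4, S5 (every S4/S5-frame is a T-frame).
K-tableau for the formula:
1. not (Dia q implies Dia Dia q) and (q or p), w0
2. not (Dia q implies Dia Dia q), w0
3. q or p, w0
4. Dia q, w0
5. not Dia Dia q, w0
6. p, w0
7. q, w1
8. not Dia q, w1
Accessibility: w0Rw1
Complete open branch: satisfiable in K.

K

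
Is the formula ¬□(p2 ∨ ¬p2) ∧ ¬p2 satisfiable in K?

1. ¬□(p2 ∨ ¬p2) ∧ ¬p2, u
2. ¬□(p2 ∨ ¬p2), u   [∧-rule on 1]
3. ¬p2, u   [∧-rule on 1]
4. ¬(p2 ∨ ¬p2), v   [¬□-rule on 2: fresh world v, uRv]
5. ¬p2, v   [¬∨-rule on 4]
6. p2, v   [¬∨-rule on 4]
Accessibility: uRv
Branch closes: p2 and ¬p2 both at v.
All branches of the tableau close; one closing branch shown above.

Unsatisfiable (every branch closes)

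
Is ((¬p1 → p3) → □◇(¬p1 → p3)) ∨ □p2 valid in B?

Tableau for the negation ¬(((¬p1 → p3) → □◇(¬p1 → p3)) ∨ □p2):
1. ¬(((¬p1 → p3) → □◇(¬p1 → p3)) ∨ □p2), 0
2. ¬((¬p1 → p3) → □◇(¬p1 → p3)), 0
3. ¬□p2, 0
4. ¬p1 → p3, 0
5. ¬□◇(¬p1 → p3), 0
6. p3, 0
7. ¬p2, 1
8. ¬◇(¬p1 → p3), 2
9. ¬(¬p1 → p3), 0
10. ¬p1, 0
11. ¬p3, 0
Accessibility: 0R0, 0R1, 0R2, 1R0, 1R1, 2R0, 2R2
Branch closes: p3 and ¬p3 both at 0.
Every branch of the negation's tableau closes; the branch above is one of them.

Valid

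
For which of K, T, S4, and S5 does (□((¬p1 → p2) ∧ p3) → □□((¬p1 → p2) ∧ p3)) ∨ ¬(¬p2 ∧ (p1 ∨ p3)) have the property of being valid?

T-tableau for the negation ¬((□((¬p1 → p2) ∧ p3) → □□((¬p1 → p2) ∧ p3)) ∨ ¬(¬p2 ∧ (p1 ∨ p3))):
1. ¬((□((¬p1 → p2) ∧ p3) → □□((¬p1 → p2) ∧ p3)) ∨ ¬(¬p2 ∧ (p1 ∨ p3))), w0
2. ¬(□((¬p1 → p2) ∧ p3) → □□((¬p1 → p2) ∧ p3)), w0
3. ¬p2 ∧ (p1 ∨ p3), w0
4. □((¬p1 → p2) ∧ p3), w0
5. ¬□□((¬p1 → p2) ∧ p3), w0
6. ¬p2, w0
7. p1 ∨ p3, w0
8. (¬p1 → p2) ∧ p3, w0
9. ¬p1 → p2, w0
10. p3, w0
11. p1, w0
12. ¬□((¬p1 → p2) ∧ p3), w1
13. (¬p1 → p2) ∧ p3, w1
14. ¬p1 → p2, w1
15. p3, w1
16. p2, w1
17. ¬((¬p1 → p2) ∧ p3), w2
18. ¬p3, w2
Accessibility: w0Rw0, w0Rw1, w1Rw1, w1Rw2, w2Rw2
Complete open branch: countermodel on a T-frame, so not valid in T, nor in K (the same frame is also a K-frame).
S4-tableau for the negation ¬((□((¬p1 → p2) ∧ p3) → □□((¬p1 → p2) ∧ p3)) ∨ ¬(¬p2 ∧ (p1 ∨ p3))):
1. ¬((□((¬p1 → p2) ∧ p3) → □□((¬p1 → p2) ∧ p3)) ∨ ¬(¬p2 ∧ (p1 ∨ p3))), w0
2. ¬(□((¬p1 → p2) ∧ p3) → □□((¬p1 → p2) ∧ p3)), w0
3. ¬p2 ∧ (p1 ∨ p3), w0
4. □((¬p1 → p2) ∧ p3), w0
5. ¬□□((¬p1 → p2) ∧ p3), w0
6. ¬p2, w0
7. p1 ∨ p3, w0
8. (¬p1 → p2) ∧ p3, w0
9. ¬p1 → p2, w0
10. p3, w0
11. p1, w0
12. ¬□((¬p1 → p2) ∧ p3), w1
13. (¬p1 → p2) ∧ p3, w1
14. ¬p1 → p2, w1
15. p3, w1
16. p2, w1
17. ¬((¬p1 → p2) ∧ p3), w2
18. (¬p1 → p2) ∧ p3, w2
19. ¬p1 → p2, w2
20. p3, w2
21. ¬(¬p1 → p2), w2
22. ¬p1, w2
23. ¬p2, w2
24. p2, w2
Accessibility: w0Rw0, w0Rw1, w0Rw2, w1Rw1, w1Rw2, w2Rw2
Branch closes: p2 and ¬p2 both at w2.
Every branch closes (one shown): valid in S4, hence also in S5 (every theorem of S4 is a theorem of S5).

S4, S5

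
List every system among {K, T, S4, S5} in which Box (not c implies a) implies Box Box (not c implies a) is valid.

S4-tableau for the negation not (Box (not c implies a) implies Box Box (not c implies a)):
1. not (Box (not c implies a) implies Box Box (not c implies a)), w0
2. Box (not c implies a), w0
3. not Box Box (not c implies a), w0
4. not c implies a, w0
5. a, w0
6. not Box (not c implies a), w1
7. not c implies a, w1
8. a, w1
9. not (not c implies a), w2
10. not c, w2
11. not a, w2
12. not c implies a, w2
13. a, w2
Accessibility: w0Rw0, w0Rw1, w0Rw2, w1Rw1, w1Rw2, w2Rw2
Branch closes: a and not a both at w2.
Every branch closes (one shown): valid in S4, hence also in S5 (every theorem of S4 is a theorem of S5).
T-tableau for the negation not (Box (not c implies a) implies Box Box (not c implies a)):
1. not (Box (not c implies a) implies Box Box (not c implies a)), w0
2. Box (not c implies a), w0
3. not Box Box (not c implies a), w0
4. not c implies a, w0
5. a, w0
6. not Box (not c implies a), w1
7. not c implies a, w1
8. a, w1
9. not (not c implies a), w2
10. not c, w2
11. not a, w2
Accessibility: w0Rw0, w0Rw1, w1Rw1, w1Rw2, w2Rw2
Complete open branch: countermodel on a T-frame, so not valid in T, nor in K (the same frame is also a K-frame).

S4, S5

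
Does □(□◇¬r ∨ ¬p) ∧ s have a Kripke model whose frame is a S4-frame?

1. □(□◇¬r ∨ ¬p) ∧ s, 0
2. □(□◇¬r ∨ ¬p), 0
3. s, 0
4. □◇¬r ∨ ¬p, 0
5. ¬p, 0
Accessibility: 0R0

Yes, satisfiable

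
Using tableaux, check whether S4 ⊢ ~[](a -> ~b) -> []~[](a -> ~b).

Not valid

Tableau for the negation ~(~[](a -> ~b) -> []~[](a -> ~b)):
1. ~(~[](a -> ~b) -> []~[](a -> ~b)), w0
2. ~[](a -> ~b), w0
3. ~[]~[](a -> ~b), w0
4. ~(a -> ~b), w1
5. a, w1
6. b, w1
7. [](a -> ~b), w2
8. a -> ~b, w2
9. ~b, w2
Accessibility: w0Rw0, w0Rw1, w0Rw2, w1Rw1, w2Rw2
The negation has an open branch (countermodel exists).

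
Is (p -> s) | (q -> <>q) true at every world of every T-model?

Tableau for the negation ~((p -> s) | (q -> <>q)):
1. ~((p -> s) | (q -> <>q)), u
2. ~(p -> s), u
3. ~(q -> <>q), u
4. p, u
5. ~s, u
6. q, u
7. ~<>q, u
8. ~q, u
Accessibility: uRu
Branch closes: q and ~q both at u.
All branches of the negation close; one closing branch shown above.

Valid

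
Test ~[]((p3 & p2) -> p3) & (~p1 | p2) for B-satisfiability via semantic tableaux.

1. ~[]((p3 & p2) -> p3) & (~p1 | p2), u
2. ~[]((p3 & p2) -> p3), u   [&-rule on 1]
3. ~p1 | p2, u   [&-rule on 1]
4. p2, u   [|-rule on 3 (branches; this branch)]
5. ~((p3 & p2) -> p3), v   [~[]-rule on 2: fresh world v, uRv]
6. p3 & p2, v   [~->-rule on 5]
7. ~p3, v   [~->-rule on 5]
8. p3, v   [&-rule on 6]
9. p2, v   [&-rule on 6]
Accessibility: uRu, uRv, vRu, vRv
Branch closes: p3 and ~p3 both at v.
(One branch shown.) All branches close.

Unsatisfiable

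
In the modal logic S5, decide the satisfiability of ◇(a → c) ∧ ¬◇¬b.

Satisfiable

1. ◇(a → c) ∧ ¬◇¬b, u
2. ◇(a → c), u
3. ¬◇¬b, u
4. b, u
5. a → c, v
6. b, v
7. c, v
Accessibility: uRu, uRv, vRu, vRv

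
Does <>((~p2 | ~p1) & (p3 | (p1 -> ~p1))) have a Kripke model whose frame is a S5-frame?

1. <>((~p2 | ~p1) & (p3 | (p1 -> ~p1))), 0
2. (~p2 | ~p1) & (p3 | (p1 -> ~p1)), 1
3. ~p2 | ~p1, 1
4. p3 | (p1 -> ~p1), 1
5. ~p1, 1
6. p1 -> ~p1, 1
Accessibility: 0R0, 0R1, 1R0, 1R1

Yes, satisfiable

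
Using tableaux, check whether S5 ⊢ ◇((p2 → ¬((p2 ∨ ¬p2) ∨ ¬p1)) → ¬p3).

Tableau for the negation ¬◇((p2 → ¬((p2 ∨ ¬p2) ∨ ¬p1)) → ¬p3):
1. ¬◇((p2 → ¬((p2 ∨ ¬p2) ∨ ¬p1)) → ¬p3), 0
2. ¬((p2 → ¬((p2 ∨ ¬p2) ∨ ¬p1)) → ¬p3), 0
3. p2 → ¬((p2 ∨ ¬p2) ∨ ¬p1), 0
4. p3, 0
5. ¬p2, 0
Accessibility: 0R0
The negation has an open branch (countermodel exists).

Not valid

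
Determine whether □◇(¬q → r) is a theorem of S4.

Not valid

Tableau for the negation ¬□◇(¬q → r):
1. ¬□◇(¬q → r), 0
2. ¬◇(¬q → r), 1
3. ¬(¬q → r), 1
4. ¬q, 1
5. ¬r, 1
Accessibility: 0R0, 0R1, 1R1
The negation has an open branch (countermodel exists).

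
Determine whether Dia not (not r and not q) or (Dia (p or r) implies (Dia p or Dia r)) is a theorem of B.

Tableau for the negation not (Dia not (not r and not q) or (Dia (p or r) implies (Dia p or Dia r))):
1. not (Dia not (not r and not q) or (Dia (p or r) implies (Dia p or Dia r))), 0
2. not Dia not (not r and not q), 0
3. not (Dia (p or r) implies (Dia p or Dia r)), 0
4. Dia (p or r), 0
5. not (Dia p or Dia r), 0
6. not Dia p, 0
7. not Dia r, 0
8. not r and not q, 0
9. not r, 0
10. not q, 0
11. not p, 0
12. p or r, 1
13. not r and not q, 1
14. not r, 1
15. not q, 1
16. not p, 1
17. r, 1
Accessibility: 0R0, 0R1, 1R0, 1R1
Branch closes: r and not r both at 1.
All branches of the negation close; one closing branch shown above.

Yes, valid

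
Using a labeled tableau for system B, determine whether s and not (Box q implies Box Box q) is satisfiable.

Satisfiable (open branch found)

1. s and not (Box q implies Box Box q), 0
2. s, 0
3. not (Box q implies Box Box q), 0
4. Box q, 0
5. not Box Box q, 0
6. q, 0
7. not Box q, 1
8. q, 1
9. not q, 2
Accessibility: 0R0, 0R1, 1R0, 1R1, 1R2, 2R1, 2R2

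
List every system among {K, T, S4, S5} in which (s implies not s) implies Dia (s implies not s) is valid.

K-tableau for the negation not ((s implies not s) implies Dia (s implies not s)):
1. not ((s implies not s) implies Dia (s implies not s)), w0
2. s implies not s, w0
3. not Dia (s implies not s), w0
4. not s, w0
Complete open branch: countermodel on a K-frame, so not valid in K.
T-tableau for the negation not ((s implies not s) implies Dia (s implies not s)):
1. not ((s implies not s) implies Dia (s implies not s)), w0
2. s implies not s, w0
3. not Dia (s implies not s), w0
4. not (s implies not s), w0
5. s, w0
6. not s, w0
Accessibility: w0Rw0
Branch closes: s and not s both at w0.
Every branch closes (one shown): valid in T, hence also in S4, S5 (every theorem of T is a theorem of S4 and S5).

T, S4, S5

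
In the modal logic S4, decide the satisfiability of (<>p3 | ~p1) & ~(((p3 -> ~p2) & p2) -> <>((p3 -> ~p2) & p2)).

Unsatisfiable (every branch closes)

1. (<>p3 | ~p1) & ~(((p3 -> ~p2) & p2) -> <>((p3 -> ~p2) & p2)), u
2. <>p3 | ~p1, u   [&-rule on 1]
3. ~(((p3 -> ~p2) & p2) -> <>((p3 -> ~p2) & p2)), u   [&-rule on 1]
4. (p3 -> ~p2) & p2, u   [~->-rule on 3]
5. ~<>((p3 -> ~p2) & p2), u   [~->-rule on 3]
6. p3 -> ~p2, u   [&-rule on 4]
7. p2, u   [&-rule on 4]
8. ~((p3 -> ~p2) & p2), u   [~<>-rule on 5 via uRu]
9. ~p1, u   [|-rule on 2 (branches; this branch)]
10. ~p3, u   [->-rule on 6 (branches; this branch)]
11. ~(p3 -> ~p2), u   [~&-rule on 8 (branches; this branch)]
12. p3, u   [~->-rule on 11]
Accessibility: uRu
Branch closes: p3 and ~p3 both at u.
Every branch closes; the branch above is one of them.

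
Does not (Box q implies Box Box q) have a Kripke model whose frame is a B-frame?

1. not (Box q implies Box Box q), 0
2. Box q, 0   [neg-implies-rule on 1]
3. not Box Box q, 0   [neg-implies-rule on 1]
4. q, 0   [Box-rule on 2 via 0R0]
5. not Box q, 1   [neg-Box-rule on 3: fresh world 1, 0R1]
6. q, 1   [Box-rule on 2 via 0R1]
7. not q, 2   [neg-Box-rule on 5: fresh world 2, 1R2]
Accessibility: 0R0, 0R1, 1R0, 1R1, 1R2, 2R1, 2R2

Yes, satisfiable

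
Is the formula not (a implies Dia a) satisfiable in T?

Unsatisfiable

1. not (a implies Dia a), 0
2. a, 0   [neg-implies-rule on 1]
3. not Dia a, 0   [neg-implies-rule on 1]
4. not a, 0   [neg-Dia-rule on 3 via 0R0]
Accessibility: 0R0
Branch closes: a and not a both at 0.
Every branch closes; the branch above is one of them.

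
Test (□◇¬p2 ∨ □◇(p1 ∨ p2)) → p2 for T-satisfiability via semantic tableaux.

Satisfiable (open branch found)

1. (□◇¬p2 ∨ □◇(p1 ∨ p2)) → p2, 0
2. p2, 0
Accessibility: 0R0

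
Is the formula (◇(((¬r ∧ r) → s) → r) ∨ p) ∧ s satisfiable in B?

1. (◇(((¬r ∧ r) → s) → r) ∨ p) ∧ s, 0
2. ◇(((¬r ∧ r) → s) → r) ∨ p, 0
3. s, 0
4. p, 0
Accessibility: 0R0

Yes, satisfiable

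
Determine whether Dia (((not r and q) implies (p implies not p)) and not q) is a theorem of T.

Tableau for the negation not Dia (((not r and q) implies (p implies not p)) and not q):
1. not Dia (((not r and q) implies (p implies not p)) and not q), u
2. not (((not r and q) implies (p implies not p)) and not q), u
3. q, u
Accessibility: uRu
The negation has an open branch (countermodel exists).

Invalid (countermodel exists)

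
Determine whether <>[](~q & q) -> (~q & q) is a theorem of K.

Not valid

Tableau for the negation ~(<>[](~q & q) -> (~q & q)):
1. ~(<>[](~q & q) -> (~q & q)), u
2. <>[](~q & q), u
3. ~(~q & q), u
4. ~q, u
5. [](~q & q), v
Accessibility: uRv
The negation has an open branch (countermodel exists).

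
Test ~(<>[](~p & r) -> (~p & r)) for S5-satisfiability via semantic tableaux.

Unsatisfiable

1. ~(<>[](~p & r) -> (~p & r)), w0
2. <>[](~p & r), w0
3. ~(~p & r), w0
4. ~r, w0
5. [](~p & r), w1
6. ~p & r, w0
7. ~p, w0
8. r, w0
Accessibility: w0Rw0, w0Rw1, w1Rw0, w1Rw1
Branch closes: r and ~r both at w0.
All branches of the tableau close; one closing branch shown above.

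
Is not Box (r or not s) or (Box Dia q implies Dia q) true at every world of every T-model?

Valid in T

Tableau for the negation not (not Box (r or not s) or (Box Dia q implies Dia q)):
1. not (not Box (r or not s) or (Box Dia q implies Dia q)), u
2. Box (r or not s), u
3. not (Box Dia q implies Dia q), u
4. Box Dia q, u
5. not Dia q, u
6. r or not s, u
7. Dia q, u
8. not q, u
9. not s, u
10. q, v
11. r or not s, v
12. Dia q, v
13. not q, v
Accessibility: uRu, uRv, vRv
Branch closes: q and not q both at v.
All branches of the negation close; one closing branch shown above.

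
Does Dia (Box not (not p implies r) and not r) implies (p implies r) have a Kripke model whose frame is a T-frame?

1. Dia (Box not (not p implies r) and not r) implies (p implies r), u
2. p implies r, u   [implies-rule on 1 (branches; this branch)]
3. r, u   [implies-rule on 2 (branches; this branch)]
Accessibility: uRu

Satisfiable (open branch found)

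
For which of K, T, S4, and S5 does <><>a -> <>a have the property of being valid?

S4, S5

S4-tableau for the negation ~(<><>a -> <>a):
1. ~(<><>a -> <>a), w0
2. <><>a, w0
3. ~<>a, w0
4. ~a, w0
5. <>a, w1
6. ~a, w1
7. a, w2
8. ~a, w2
Accessibility: w0Rw0, w0Rw1, w0Rw2, w1Rw1, w1Rw2, w2Rw2
Branch closes: a and ~a both at w2.
Every branch closes (one shown): valid in S4, hence also in S5 (every theorem of S4 is a theorem of S5).
T-tableau for the negation ~(<><>a -> <>a):
1. ~(<><>a -> <>a), w0
2. <><>a, w0
3. ~<>a, w0
4. ~a, w0
5. <>a, w1
6. ~a, w1
7. a, w2
Accessibility: w0Rw0, w0Rw1, w1Rw1, w1Rw2, w2Rw2
Complete open branch: countermodel on a T-frame, so not valid in T, nor in K (the same frame is also a K-frame).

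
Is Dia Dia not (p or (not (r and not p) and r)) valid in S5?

Invalid (countermodel exists)

Tableau for the negation not Dia Dia not (p or (not (r and not p) and r)):
1. not Dia Dia not (p or (not (r and not p) and r)), u
2. not Dia not (p or (not (r and not p) and r)), u
3. p or (not (r and not p) and r), u
4. not (r and not p) and r, u
5. not (r and not p), u
6. r, u
7. p, u
Accessibility: uRu
The negation has an open branch (countermodel exists).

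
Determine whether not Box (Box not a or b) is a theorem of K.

Tableau for the negation Box (Box not a or b):
1. Box (Box not a or b), w0
The negation has an open branch (countermodel exists).

No, not valid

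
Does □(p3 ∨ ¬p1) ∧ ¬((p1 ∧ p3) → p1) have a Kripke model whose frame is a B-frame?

1. □(p3 ∨ ¬p1) ∧ ¬((p1 ∧ p3) → p1), u
2. □(p3 ∨ ¬p1), u
3. ¬((p1 ∧ p3) → p1), u
4. p1 ∧ p3, u
5. ¬p1, u
6. p1, u
7. p3, u
Accessibility: uRu
Branch closes: p1 and ¬p1 both at u.
(One branch shown.) All branches close.

Unsatisfiable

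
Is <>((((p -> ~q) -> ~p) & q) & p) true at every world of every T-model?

Invalid (countermodel exists)

Tableau for the negation ~<>((((p -> ~q) -> ~p) & q) & p):
1. ~<>((((p -> ~q) -> ~p) & q) & p), w0
2. ~((((p -> ~q) -> ~p) & q) & p), w0   [~<>-rule on 1 via w0Rw0]
3. ~p, w0   [~&-rule on 2 (branches; this branch)]
Accessibility: w0Rw0
The negation has an open branch (countermodel exists).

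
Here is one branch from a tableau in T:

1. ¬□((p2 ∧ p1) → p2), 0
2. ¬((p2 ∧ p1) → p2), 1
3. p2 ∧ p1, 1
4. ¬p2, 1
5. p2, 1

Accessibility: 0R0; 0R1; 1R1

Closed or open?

Both p2 and ¬p2 appear at 1.

Closed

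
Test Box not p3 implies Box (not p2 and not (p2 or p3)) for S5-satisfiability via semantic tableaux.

Satisfiable (open branch found)

1. Box not p3 implies Box (not p2 and not (p2 or p3)), 0
2. Box (not p2 and not (p2 or p3)), 0   [implies-rule on 1 (branches; this branch)]
3. not p2 and not (p2 or p3), 0   [Box-rule on 2 via 0R0]
4. not p2, 0   [and-rule on 3]
5. not (p2 or p3), 0   [and-rule on 3]
6. not p3, 0   [neg-or-rule on 5]
Accessibility: 0R0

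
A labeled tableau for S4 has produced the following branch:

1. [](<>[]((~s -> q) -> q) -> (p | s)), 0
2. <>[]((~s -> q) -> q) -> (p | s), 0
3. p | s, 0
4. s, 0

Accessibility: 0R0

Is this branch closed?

No atom appears with both signs at the same world.

Open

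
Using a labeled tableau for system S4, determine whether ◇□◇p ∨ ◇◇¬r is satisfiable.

1. ◇□◇p ∨ ◇◇¬r, w0
2. ◇◇¬r, w0
3. ◇¬r, w1
4. ¬r, w2
Accessibility: w0Rw0, w0Rw1, w0Rw2, w1Rw1, w1Rw2, w2Rw2

Satisfiable (open branch found)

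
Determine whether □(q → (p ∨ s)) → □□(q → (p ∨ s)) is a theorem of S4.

Tableau for the negation ¬(□(q → (p ∨ s)) → □□(q → (p ∨ s))):
1. ¬(□(q → (p ∨ s)) → □□(q → (p ∨ s))), u
2. □(q → (p ∨ s)), u
3. ¬□□(q → (p ∨ s)), u
4. q → (p ∨ s), u
5. p ∨ s, u
6. s, u
7. ¬□(q → (p ∨ s)), v
8. q → (p ∨ s), v
9. p ∨ s, v
10. s, v
11. ¬(q → (p ∨ s)), w
12. q, w
13. ¬(p ∨ s), w
14. ¬p, w
15. ¬s, w
16. q → (p ∨ s), w
17. p ∨ s, w
18. s, w
Accessibility: uRu, uRv, uRw, vRv, vRw, wRw
Branch closes: s and ¬s both at w.
All branches of the negation close; one closing branch shown above.

Valid in S4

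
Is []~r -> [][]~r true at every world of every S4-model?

Yes, valid

Tableau for the negation ~([]~r -> [][]~r):
1. ~([]~r -> [][]~r), 0
2. []~r, 0
3. ~[][]~r, 0
4. ~r, 0
5. ~[]~r, 1
6. ~r, 1
7. r, 2
8. ~r, 2
Accessibility: 0R0, 0R1, 0R2, 1R1, 1R2, 2R2
Branch closes: r and ~r both at 2.
Every branch of the negation's tableau closes; the branch above is one of them.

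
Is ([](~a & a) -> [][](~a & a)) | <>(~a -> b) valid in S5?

Tableau for the negation ~(([](~a & a) -> [][](~a & a)) | <>(~a -> b)):
1. ~(([](~a & a) -> [][](~a & a)) | <>(~a -> b)), u
2. ~([](~a & a) -> [][](~a & a)), u   [~|-rule on 1]
3. ~<>(~a -> b), u   [~|-rule on 1]
4. [](~a & a), u   [~->-rule on 2]
5. ~[][](~a & a), u   [~->-rule on 2]
6. ~(~a -> b), u   [~<>-rule on 3 via uRu]
7. ~a, u   [~->-rule on 6]
8. ~b, u   [~->-rule on 6]
9. ~a & a, u   [[]-rule on 4 via uRu]
10. a, u   [&-rule on 9]
Accessibility: uRu
Branch closes: a and ~a both at u.
Every branch of the negation's tableau closes; the branch above is one of them.

Valid in S5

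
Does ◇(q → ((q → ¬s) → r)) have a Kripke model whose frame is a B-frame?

Satisfiable

1. ◇(q → ((q → ¬s) → r)), w0
2. q → ((q → ¬s) → r), w1   [◇-rule on 1: fresh world w1, w0Rw1]
3. (q → ¬s) → r, w1   [→-rule on 2 (branches; this branch)]
4. r, w1   [→-rule on 3 (branches; this branch)]
Accessibility: w0Rw0, w0Rw1, w1Rw0, w1Rw1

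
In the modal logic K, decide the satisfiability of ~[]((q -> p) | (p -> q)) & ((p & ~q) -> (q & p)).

No, unsatisfiable

1. ~[]((q -> p) | (p -> q)) & ((p & ~q) -> (q & p)), u
2. ~[]((q -> p) | (p -> q)), u
3. (p & ~q) -> (q & p), u
4. q & p, u
5. q, u
6. p, u
7. ~((q -> p) | (p -> q)), v
8. ~(q -> p), v
9. ~(p -> q), v
10. q, v
11. ~p, v
12. p, v
13. ~q, v
Accessibility: uRv
Branch closes: p and ~p both at v.
Every branch closes; the branch above is one of them.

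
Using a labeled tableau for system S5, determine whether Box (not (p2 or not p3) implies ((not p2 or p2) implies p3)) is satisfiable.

Satisfiable

1. Box (not (p2 or not p3) implies ((not p2 or p2) implies p3)), u
2. not (p2 or not p3) implies ((not p2 or p2) implies p3), u   [Box-rule on 1 via uRu]
3. (not p2 or p2) implies p3, u   [implies-rule on 2 (branches; this branch)]
4. p3, u   [implies-rule on 3 (branches; this branch)]
Accessibility: uRu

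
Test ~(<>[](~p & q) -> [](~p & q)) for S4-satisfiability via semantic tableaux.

Satisfiable (open branch found)

1. ~(<>[](~p & q) -> [](~p & q)), u
2. <>[](~p & q), u
3. ~[](~p & q), u
4. [](~p & q), v
5. ~p & q, v
6. ~p, v
7. q, v
8. ~(~p & q), w
9. ~q, w
Accessibility: uRu, uRv, uRw, vRv, wRw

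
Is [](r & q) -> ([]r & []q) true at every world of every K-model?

Tableau for the negation ~([](r & q) -> ([]r & []q)):
1. ~([](r & q) -> ([]r & []q)), u
2. [](r & q), u
3. ~([]r & []q), u
4. ~[]q, u
5. ~q, v
6. r & q, v
7. r, v
8. q, v
Accessibility: uRv
Branch closes: q and ~q both at v.
Every branch of the negation's tableau closes; the branch above is one of them.

Yes, valid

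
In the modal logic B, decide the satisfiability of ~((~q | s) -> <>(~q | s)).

Unsatisfiable

1. ~((~q | s) -> <>(~q | s)), 0
2. ~q | s, 0
3. ~<>(~q | s), 0
4. ~(~q | s), 0
5. q, 0
6. ~s, 0
7. s, 0
Accessibility: 0R0
Branch closes: s and ~s both at 0.
Every branch closes; the branch above is one of them.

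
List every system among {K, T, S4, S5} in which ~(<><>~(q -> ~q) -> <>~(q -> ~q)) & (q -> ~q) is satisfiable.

K, T

S4-tableau for the formula:
1. ~(<><>~(q -> ~q) -> <>~(q -> ~q)) & (q -> ~q), 0
2. ~(<><>~(q -> ~q) -> <>~(q -> ~q)), 0
3. q -> ~q, 0
4. <><>~(q -> ~q), 0
5. ~<>~(q -> ~q), 0
6. ~q, 0
7. <>~(q -> ~q), 1
8. q -> ~q, 1
9. ~q, 1
10. ~(q -> ~q), 2
11. q, 2
12. q -> ~q, 2
13. ~q, 2
Accessibility: 0R0, 0R1, 0R2, 1R1, 1R2, 2R2
Branch closes: q and ~q both at 2.
Every branch closes (one shown): unsatisfiable in S4, hence also in S5 (every S5-frame is an S4-frame).
T-tableau for the formula:
1. ~(<><>~(q -> ~q) -> <>~(q -> ~q)) & (q -> ~q), 0
2. ~(<><>~(q -> ~q) -> <>~(q -> ~q)), 0
3. q -> ~q, 0
4. <><>~(q -> ~q), 0
5. ~<>~(q -> ~q), 0
6. ~q, 0
7. <>~(q -> ~q), 1
8. q -> ~q, 1
9. ~q, 1
10. ~(q -> ~q), 2
11. q, 2
Accessibility: 0R0, 0R1, 1R1, 1R2, 2R2
Complete open branch: satisfiable in T, hence also in K (this T-model is also a K-model).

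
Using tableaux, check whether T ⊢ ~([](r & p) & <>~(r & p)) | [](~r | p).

Valid

Tableau for the negation ~(~([](r & p) & <>~(r & p)) | [](~r | p)):
1. ~(~([](r & p) & <>~(r & p)) | [](~r | p)), w0
2. [](r & p) & <>~(r & p), w0
3. ~[](~r | p), w0
4. [](r & p), w0
5. <>~(r & p), w0
6. r & p, w0
7. r, w0
8. p, w0
9. ~(~r | p), w1
10. r, w1
11. ~p, w1
12. r & p, w1
13. p, w1
Accessibility: w0Rw0, w0Rw1, w1Rw1
Branch closes: p and ~p both at w1.
Every branch of the negation's tableau closes; the branch above is one of them.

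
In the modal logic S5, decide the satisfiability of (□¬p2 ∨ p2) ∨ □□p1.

1. (□¬p2 ∨ p2) ∨ □□p1, w0
2. □□p1, w0
3. □p1, w0
4. p1, w0
Accessibility: w0Rw0

Yes, satisfiable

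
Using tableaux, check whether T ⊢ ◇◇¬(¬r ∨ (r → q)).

No, not valid

Tableau for the negation ¬◇◇¬(¬r ∨ (r → q)):
1. ¬◇◇¬(¬r ∨ (r → q)), 0
2. ¬◇¬(¬r ∨ (r → q)), 0
3. ¬r ∨ (r → q), 0
4. r → q, 0
5. q, 0
Accessibility: 0R0
The negation has an open branch (countermodel exists).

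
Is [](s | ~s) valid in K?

Tableau for the negation ~[](s | ~s):
1. ~[](s | ~s), w0
2. ~(s | ~s), w1
3. ~s, w1
4. s, w1
Accessibility: w0Rw1
Branch closes: s and ~s both at w1.
All branches of the negation close; one closing branch shown above.

Valid in K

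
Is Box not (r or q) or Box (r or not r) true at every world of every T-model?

Tableau for the negation not (Box not (r or q) or Box (r or not r)):
1. not (Box not (r or q) or Box (r or not r)), 0
2. not Box not (r or q), 0
3. not Box (r or not r), 0
4. r or q, 1
5. q, 1
6. not (r or not r), 2
7. not r, 2
8. r, 2
Accessibility: 0R0, 0R1, 0R2, 1R1, 2R2
Branch closes: r and not r both at 2.
Every branch of the negation's tableau closes; the branch above is one of them.

Yes, valid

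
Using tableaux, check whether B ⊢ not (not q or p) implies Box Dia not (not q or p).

Tableau for the negation not (not (not q or p) implies Box Dia not (not q or p)):
1. not (not (not q or p) implies Box Dia not (not q or p)), w0
2. not (not q or p), w0
3. not Box Dia not (not q or p), w0
4. q, w0
5. not p, w0
6. not Dia not (not q or p), w1
7. not q or p, w0
8. not q or p, w1
9. p, w0
Accessibility: w0Rw0, w0Rw1, w1Rw0, w1Rw1
Branch closes: p and not p both at w0.
All branches of the negation close; one closing branch shown above.

Yes, valid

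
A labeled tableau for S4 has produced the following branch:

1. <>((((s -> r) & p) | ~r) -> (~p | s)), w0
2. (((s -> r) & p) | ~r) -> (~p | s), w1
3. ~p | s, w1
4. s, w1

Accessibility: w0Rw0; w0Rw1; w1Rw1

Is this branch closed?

No atom appears with both signs at the same world.

Open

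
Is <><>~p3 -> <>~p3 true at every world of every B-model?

Not valid

Tableau for the negation ~(<><>~p3 -> <>~p3):
1. ~(<><>~p3 -> <>~p3), u
2. <><>~p3, u   [~->-rule on 1]
3. ~<>~p3, u   [~->-rule on 1]
4. p3, u   [~<>-rule on 3 via uRu]
5. <>~p3, v   [<>-rule on 2: fresh world v, uRv]
6. p3, v   [~<>-rule on 3 via uRv]
7. ~p3, w   [<>-rule on 5: fresh world w, vRw]
Accessibility: uRu, uRv, vRu, vRv, vRw, wRv, wRw
The negation has an open branch (countermodel exists).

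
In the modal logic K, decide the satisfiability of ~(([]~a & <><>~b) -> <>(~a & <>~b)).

1. ~(([]~a & <><>~b) -> <>(~a & <>~b)), 0
2. []~a & <><>~b, 0
3. ~<>(~a & <>~b), 0
4. []~a, 0
5. <><>~b, 0
6. <>~b, 1
7. ~(~a & <>~b), 1
8. ~a, 1
9. ~<>~b, 1
10. ~b, 2
11. b, 2
Accessibility: 0R1, 1R2
Branch closes: b and ~b both at 2.
Every branch closes; the branch above is one of them.

Unsatisfiable (every branch closes)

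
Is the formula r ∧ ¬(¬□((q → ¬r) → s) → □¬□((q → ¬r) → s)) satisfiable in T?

1. r ∧ ¬(¬□((q → ¬r) → s) → □¬□((q → ¬r) → s)), u
2. r, u
3. ¬(¬□((q → ¬r) → s) → □¬□((q → ¬r) → s)), u
4. ¬□((q → ¬r) → s), u
5. ¬□¬□((q → ¬r) → s), u
6. ¬((q → ¬r) → s), v
7. q → ¬r, v
8. ¬s, v
9. ¬r, v
10. □((q → ¬r) → s), w
11. (q → ¬r) → s, w
12. s, w
Accessibility: uRu, uRv, uRw, vRv, wRw

Yes, satisfiable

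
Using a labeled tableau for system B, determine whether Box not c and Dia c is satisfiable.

Unsatisfiable

1. Box not c and Dia c, 0
2. Box not c, 0   [and-rule on 1]
3. Dia c, 0   [and-rule on 1]
4. not c, 0   [Box-rule on 2 via 0R0]
5. c, 1   [Dia-rule on 3: fresh world 1, 0R1]
6. not c, 1   [Box-rule on 2 via 0R1]
Accessibility: 0R0, 0R1, 1R0, 1R1
Branch closes: c and not c both at 1.
All branches of the tableau close; one closing branch shown above.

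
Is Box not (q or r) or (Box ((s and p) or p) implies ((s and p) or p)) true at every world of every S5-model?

Tableau for the negation not (Box not (q or r) or (Box ((s and p) or p) implies ((s and p) or p))):
1. not (Box not (q or r) or (Box ((s and p) or p) implies ((s and p) or p))), u
2. not Box not (q or r), u
3. not (Box ((s and p) or p) implies ((s and p) or p)), u
4. Box ((s and p) or p), u
5. not ((s and p) or p), u
6. not (s and p), u
7. not p, u
8. (s and p) or p, u
9. s and p, u
10. s, u
11. p, u
Accessibility: uRu
Branch closes: p and not p both at u.
Every branch of the negation's tableau closes; the branch above is one of them.

Valid in S5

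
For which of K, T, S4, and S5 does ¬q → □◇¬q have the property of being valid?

S5-tableau for the negation ¬(¬q → □◇¬q):
1. ¬(¬q → □◇¬q), w0
2. ¬q, w0
3. ¬□◇¬q, w0
4. ¬◇¬q, w1
5. q, w0
Accessibility: w0Rw0, w0Rw1, w1Rw0, w1Rw1
Branch closes: q and ¬q both at w0.
Every branch closes (one shown): valid in S5.
S4-tableau for the negation ¬(¬q → □◇¬q):
1. ¬(¬q → □◇¬q), w0
2. ¬q, w0
3. ¬□◇¬q, w0
4. ¬◇¬q, w1
5. q, w1
Accessibility: w0Rw0, w0Rw1, w1Rw1
Complete open branch: countermodel on an S4-frame, so not valid in S4, nor in K, T (the same frame is also a K-frame and a T-frame).

S5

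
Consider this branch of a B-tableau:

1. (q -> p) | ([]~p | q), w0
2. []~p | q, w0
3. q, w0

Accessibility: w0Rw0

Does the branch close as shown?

No, open

No world carries both an atom and its negation.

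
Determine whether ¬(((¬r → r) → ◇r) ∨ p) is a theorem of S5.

Tableau for the negation ((¬r → r) → ◇r) ∨ p:
1. ((¬r → r) → ◇r) ∨ p, u
2. p, u   [∨-rule on 1 (branches; this branch)]
Accessibility: uRu
The negation has an open branch (countermodel exists).

No, not valid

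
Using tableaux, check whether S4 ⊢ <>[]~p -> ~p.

Invalid (countermodel exists)

Tableau for the negation ~(<>[]~p -> ~p):
1. ~(<>[]~p -> ~p), 0
2. <>[]~p, 0   [~->-rule on 1]
3. p, 0   [~->-rule on 1]
4. []~p, 1   [<>-rule on 2: fresh world 1, 0R1]
5. ~p, 1   [[]-rule on 4 via 1R1]
Accessibility: 0R0, 0R1, 1R1
The negation has an open branch (countermodel exists).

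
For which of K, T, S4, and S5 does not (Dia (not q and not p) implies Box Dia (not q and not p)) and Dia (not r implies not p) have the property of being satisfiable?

S4-tableau for the formula:
1. not (Dia (not q and not p) implies Box Dia (not q and not p)) and Dia (not r implies not p), w0
2. not (Dia (not q and not p) implies Box Dia (not q and not p)), w0   [and-rule on 1]
3. Dia (not r implies not p), w0   [and-rule on 1]
4. Dia (not q and not p), w0   [neg-implies-rule on 2]
5. not Box Dia (not q and not p), w0   [neg-implies-rule on 2]
6. not r implies not p, w1   [Dia-rule on 3: fresh world w1, w0Rw1]
7. not p, w1   [implies-rule on 6 (branches; this branch)]
8. not q and not p, w2   [Dia-rule on 4: fresh world w2, w0Rw2]
9. not q, w2   [and-rule on 8]
10. not p, w2   [and-rule on 8]
11. not Dia (not q and not p), w3   [neg-Box-rule on 5: fresh world w3, w0Rw3]
12. not (not q and not p), w3   [neg-Dia-rule on 11 via w3Rw3]
13. p, w3   [neg-and-rule on 12 (branches; this branch)]
Accessibility: w0Rw0, w0Rw1, w0Rw2, w0Rw3, w1Rw1, w2Rw2, w3Rw3
Complete open branch: satisfiable in S4, hence also in K, T (this S4-model is also a K-model and a T-model).
S5-tableau for the formula:
1. not (Dia (not q and not p) implies Box Dia (not q and not p)) and Dia (not r implies not p), w0
2. not (Dia (not q and not p) implies Box Dia (not q and not p)), w0   [and-rule on 1]
3. Dia (not r implies not p), w0   [and-rule on 1]
4. Dia (not q and not p), w0   [neg-implies-rule on 2]
5. not Box Dia (not q and not p), w0   [neg-implies-rule on 2]
6. not r implies not p, w1   [Dia-rule on 3: fresh world w1, w0Rw1]
7. not p, w1   [implies-rule on 6 (branches; this branch)]
8. not q and not p, w2   [Dia-rule on 4: fresh world w2, w0Rw2]
9. not q, w2   [and-rule on 8]
10. not p, w2   [and-rule on 8]
11. not Dia (not q and not p), w3   [neg-Box-rule on 5: fresh world w3, w0Rw3]
12. not (not q and not p), w0   [neg-Dia-rule on 11 via w3Rw0]
13. not (not q and not p), w1   [neg-Dia-rule on 11 via w3Rw1]
14. not (not q and not p), w2   [neg-Dia-rule on 11 via w3Rw2]
15. not (not q and not p), w3   [neg-Dia-rule on 11 via w3Rw3]
16. p, w0   [neg-and-rule on 12 (branches; this branch)]
17. q, w1   [neg-and-rule on 13 (branches; this branch)]
18. p, w2   [neg-and-rule on 14 (branches; this branch)]
Accessibility: w0Rw0, w0Rw1, w0Rw2, w0Rw3, w1Rw0, w1Rw1, w1Rw2, w1Rw3, w2Rw0, w2Rw1, w2Rw2, w2Rw3, w3Rw0, w3Rw1, w3Rw2, w3Rw3
Branch closes: p and not p both at w2.
Every branch closes (one shown): unsatisfiable in S5.

K, T, S4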